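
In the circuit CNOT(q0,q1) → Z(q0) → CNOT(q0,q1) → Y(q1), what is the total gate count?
4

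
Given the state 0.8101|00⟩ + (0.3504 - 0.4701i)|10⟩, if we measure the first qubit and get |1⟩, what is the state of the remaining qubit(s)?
(0.5976 - 0.8018i)|0⟩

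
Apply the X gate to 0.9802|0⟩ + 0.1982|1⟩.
0.1982|0⟩ + 0.9802|1⟩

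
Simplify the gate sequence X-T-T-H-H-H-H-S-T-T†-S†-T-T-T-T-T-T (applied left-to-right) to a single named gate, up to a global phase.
X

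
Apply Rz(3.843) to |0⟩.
(-0.3436 - 0.9391i)|0⟩

Rz(3.843) = [[e^(−iθ/2), 0], [0, e^(iθ/2)]] with e^(±iθ/2) = cos(θ/2) ± i·sin(θ/2); θ = 3.843, cos(θ/2) ≈ -0.343559, sin(θ/2) ≈ 0.939131.
With a = amp(|0⟩) = 1 and b = amp(|1⟩) = 0:
new amp(|0⟩) = (-0.343559 - 0.939131i)·a = (-0.3436 - 0.9391i)
new amp(|1⟩) = (-0.343559 + 0.939131i)·b = 0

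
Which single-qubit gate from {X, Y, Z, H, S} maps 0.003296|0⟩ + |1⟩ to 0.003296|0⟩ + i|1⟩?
S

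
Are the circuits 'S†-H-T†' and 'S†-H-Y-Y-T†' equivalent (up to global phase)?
Yes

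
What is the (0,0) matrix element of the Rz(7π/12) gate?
(0.6088 - 0.7934i)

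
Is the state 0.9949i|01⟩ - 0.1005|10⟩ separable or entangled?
Entangled

Writing the state as a|00⟩ + b|01⟩ + c|10⟩ + d|11⟩, it is a product state iff ad − bc = 0.
Here (a, b, c, d) = (0, 0.9949i, -0.1005, 0): ad − bc = (0)(0) − (0.9949i)(-0.1005) = 0.09999i ≠ 0, so the state is entangled.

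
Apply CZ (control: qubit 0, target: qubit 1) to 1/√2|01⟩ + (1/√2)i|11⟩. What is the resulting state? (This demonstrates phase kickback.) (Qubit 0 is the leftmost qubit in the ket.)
1/√2|01⟩ - (1/√2)i|11⟩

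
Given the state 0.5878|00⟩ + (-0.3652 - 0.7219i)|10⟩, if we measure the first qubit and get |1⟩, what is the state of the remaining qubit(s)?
(-0.4514 - 0.8923i)|0⟩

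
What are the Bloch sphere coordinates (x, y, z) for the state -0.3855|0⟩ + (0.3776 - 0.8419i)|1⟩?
(-0.2911, 0.6491, -0.7028)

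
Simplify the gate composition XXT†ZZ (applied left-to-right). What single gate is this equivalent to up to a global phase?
T†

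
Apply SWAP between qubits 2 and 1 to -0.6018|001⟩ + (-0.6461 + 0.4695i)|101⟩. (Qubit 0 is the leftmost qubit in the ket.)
-0.6018|010⟩ + (-0.6461 + 0.4695i)|110⟩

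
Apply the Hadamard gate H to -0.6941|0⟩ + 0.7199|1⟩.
0.01824|0⟩ - 0.9998|1⟩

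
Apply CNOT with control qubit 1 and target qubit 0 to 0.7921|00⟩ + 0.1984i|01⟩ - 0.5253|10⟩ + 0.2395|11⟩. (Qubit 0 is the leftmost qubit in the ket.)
0.7921|00⟩ + 0.2395|01⟩ - 0.5253|10⟩ + 0.1984i|11⟩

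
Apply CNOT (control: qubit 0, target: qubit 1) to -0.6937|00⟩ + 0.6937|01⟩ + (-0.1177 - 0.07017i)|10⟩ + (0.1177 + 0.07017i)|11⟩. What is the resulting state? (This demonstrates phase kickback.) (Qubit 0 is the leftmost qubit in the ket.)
-0.6937|00⟩ + 0.6937|01⟩ + (0.1177 + 0.07017i)|10⟩ + (-0.1177 - 0.07017i)|11⟩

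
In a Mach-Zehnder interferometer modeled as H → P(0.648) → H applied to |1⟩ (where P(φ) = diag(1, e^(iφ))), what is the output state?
(0.1014 - 0.3018i)|0⟩ + (0.8986 + 0.3018i)|1⟩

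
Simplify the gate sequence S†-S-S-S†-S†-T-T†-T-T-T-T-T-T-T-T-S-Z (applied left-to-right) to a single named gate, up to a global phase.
Z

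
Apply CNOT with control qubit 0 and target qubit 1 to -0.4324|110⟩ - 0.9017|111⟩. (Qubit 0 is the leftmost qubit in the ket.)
-0.4324|100⟩ - 0.9017|101⟩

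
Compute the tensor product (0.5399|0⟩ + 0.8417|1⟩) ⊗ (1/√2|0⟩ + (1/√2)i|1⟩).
0.3818|00⟩ + 0.3818i|01⟩ + 0.5952|10⟩ + 0.5952i|11⟩

amp(|b₁b₂…⟩) = product of the factor amplitudes for bits b₁, b₂, …; only kets whose every factor amplitude is nonzero survive.
|00⟩: (0.5399)(1/√2) = 0.3818
|01⟩: (0.5399)((1/√2)i) = 0.3818i
|10⟩: (0.8417)(1/√2) = 0.5952
|11⟩: (0.8417)((1/√2)i) = 0.5952i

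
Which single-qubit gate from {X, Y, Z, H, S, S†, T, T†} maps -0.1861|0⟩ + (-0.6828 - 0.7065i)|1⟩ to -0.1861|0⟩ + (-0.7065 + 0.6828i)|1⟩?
S†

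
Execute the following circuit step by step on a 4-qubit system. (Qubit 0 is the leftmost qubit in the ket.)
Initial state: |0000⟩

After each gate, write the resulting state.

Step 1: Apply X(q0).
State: |1000⟩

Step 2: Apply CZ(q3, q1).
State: |1000⟩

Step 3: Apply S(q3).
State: |1000⟩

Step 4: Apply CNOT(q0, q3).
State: |1001⟩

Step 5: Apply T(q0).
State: (1/√2 + (1/√2)i)|1001⟩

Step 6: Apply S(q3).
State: (-1/√2 + (1/√2)i)|1001⟩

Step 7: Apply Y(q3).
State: (1/√2 + (1/√2)i)|1000⟩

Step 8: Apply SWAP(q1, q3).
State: (1/√2 + (1/√2)i)|1000⟩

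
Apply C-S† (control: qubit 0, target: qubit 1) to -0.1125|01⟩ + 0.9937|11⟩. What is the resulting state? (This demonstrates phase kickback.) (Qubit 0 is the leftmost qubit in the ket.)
-0.1125|01⟩ - 0.9937i|11⟩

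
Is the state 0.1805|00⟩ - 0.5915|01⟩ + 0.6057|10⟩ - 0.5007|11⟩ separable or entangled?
Entangled

Writing the state as a|00⟩ + b|01⟩ + c|10⟩ + d|11⟩, it is a product state iff ad − bc = 0.
Here (a, b, c, d) = (0.1805, -0.5915, 0.6057, -0.5007): ad − bc = (0.1805)(-0.5007) − (-0.5915)(0.6057) = 0.2679 ≠ 0, so the state is entangled.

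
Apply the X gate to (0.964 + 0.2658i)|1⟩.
(0.964 + 0.2658i)|0⟩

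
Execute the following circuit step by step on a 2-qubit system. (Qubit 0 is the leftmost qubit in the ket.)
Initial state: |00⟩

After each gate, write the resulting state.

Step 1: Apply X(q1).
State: |01⟩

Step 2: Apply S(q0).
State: |01⟩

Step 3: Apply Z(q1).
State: -|01⟩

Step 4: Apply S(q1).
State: -i|01⟩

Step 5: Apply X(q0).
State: -i|11⟩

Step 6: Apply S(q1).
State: |11⟩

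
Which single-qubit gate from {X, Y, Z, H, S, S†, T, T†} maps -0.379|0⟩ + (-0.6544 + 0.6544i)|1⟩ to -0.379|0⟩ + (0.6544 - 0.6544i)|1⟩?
Z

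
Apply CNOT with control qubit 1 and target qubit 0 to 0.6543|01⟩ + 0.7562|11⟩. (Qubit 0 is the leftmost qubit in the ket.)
0.7562|01⟩ + 0.6543|11⟩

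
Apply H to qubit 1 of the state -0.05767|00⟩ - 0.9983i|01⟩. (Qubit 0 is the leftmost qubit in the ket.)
(-0.04078 - 0.7059i)|00⟩ + (-0.04078 + 0.7059i)|01⟩

H on qubit 1 mixes each pair of kets that differ only in qubit 1: amplitudes (a, b) of (|…0…⟩, |…1…⟩) become ((a + b)/√2, (a − b)/√2). Kets absent from the input have amplitude 0.
(|00⟩, |01⟩): (a, b) = (-0.05767, -0.9983i) → ((-0.04078 - 0.7059i), (-0.04078 + 0.7059i))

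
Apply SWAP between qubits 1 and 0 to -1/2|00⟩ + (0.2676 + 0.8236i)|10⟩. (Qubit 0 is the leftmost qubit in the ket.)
-1/2|00⟩ + (0.2676 + 0.8236i)|01⟩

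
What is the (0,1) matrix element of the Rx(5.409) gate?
-0.4233i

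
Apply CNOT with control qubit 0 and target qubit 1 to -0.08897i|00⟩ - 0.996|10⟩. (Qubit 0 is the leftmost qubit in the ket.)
-0.08897i|00⟩ - 0.996|11⟩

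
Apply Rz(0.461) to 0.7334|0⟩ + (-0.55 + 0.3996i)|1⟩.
(0.714 - 0.1676i)|0⟩ + (-0.6267 + 0.2634i)|1⟩

Rz(0.461) = [[e^(−iθ/2), 0], [0, e^(iθ/2)]] with e^(±iθ/2) = cos(θ/2) ± i·sin(θ/2); θ = 0.461, cos(θ/2) ≈ 0.973552, sin(θ/2) ≈ 0.228464.
With a = amp(|0⟩) = 0.7334 and b = amp(|1⟩) = (-0.55 + 0.3996i):
new amp(|0⟩) = (0.973552 - 0.228464i)·a = (0.714 - 0.1676i)
new amp(|1⟩) = (0.973552 + 0.228464i)·b = (-0.6267 + 0.2634i)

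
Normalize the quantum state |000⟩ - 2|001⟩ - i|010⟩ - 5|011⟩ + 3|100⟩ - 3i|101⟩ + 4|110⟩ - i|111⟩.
0.1231|000⟩ - 0.2462|001⟩ - 0.1231i|010⟩ - 0.6155|011⟩ + 0.3693|100⟩ - 0.3693i|101⟩ + 0.4924|110⟩ - 0.1231i|111⟩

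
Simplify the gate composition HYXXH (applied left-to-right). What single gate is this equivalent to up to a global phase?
Y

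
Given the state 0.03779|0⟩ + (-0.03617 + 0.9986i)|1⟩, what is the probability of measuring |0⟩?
0.001428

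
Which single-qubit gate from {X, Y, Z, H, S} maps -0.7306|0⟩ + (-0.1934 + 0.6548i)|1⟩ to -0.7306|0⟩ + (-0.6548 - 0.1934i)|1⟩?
S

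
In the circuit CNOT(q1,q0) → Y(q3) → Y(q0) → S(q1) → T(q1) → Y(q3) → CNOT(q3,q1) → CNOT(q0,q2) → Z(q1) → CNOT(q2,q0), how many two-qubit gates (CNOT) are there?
4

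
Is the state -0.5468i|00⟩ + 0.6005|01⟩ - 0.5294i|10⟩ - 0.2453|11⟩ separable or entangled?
Entangled

Writing the state as a|00⟩ + b|01⟩ + c|10⟩ + d|11⟩, it is a product state iff ad − bc = 0.
Here (a, b, c, d) = (-0.5468i, 0.6005, -0.5294i, -0.2453): ad − bc = (-0.5468i)(-0.2453) − (0.6005)(-0.5294i) = 0.452i ≠ 0, so the state is entangled.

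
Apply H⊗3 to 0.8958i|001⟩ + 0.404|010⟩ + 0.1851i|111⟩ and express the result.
(0.1428 + 0.3822i)|000⟩ + (0.1428 - 0.3822i)|001⟩ + (-0.1428 + 0.2513i)|010⟩ + (-0.1428 - 0.2513i)|011⟩ + (0.1428 + 0.2513i)|100⟩ + (0.1428 - 0.2513i)|101⟩ + (-0.1428 + 0.3822i)|110⟩ + (-0.1428 - 0.3822i)|111⟩

H⊗3 gives amp(|y⟩) = (1/2√2) Σ_x (−1)^(x·y) amp(|x⟩), where x·y is the number of positions in which both x and y have a 1.
|000⟩: (0.8958i + 0.404 + 0.1851i)/(2√2) = (0.1428 + 0.3822i)
|001⟩: (-0.8958i + 0.404 - 0.1851i)/(2√2) = (0.1428 - 0.3822i)
|010⟩: (0.8958i - 0.404 - 0.1851i)/(2√2) = (-0.1428 + 0.2513i)
|011⟩: (-0.8958i - 0.404 + 0.1851i)/(2√2) = (-0.1428 - 0.2513i)
|100⟩: (0.8958i + 0.404 - 0.1851i)/(2√2) = (0.1428 + 0.2513i)
|101⟩: (-0.8958i + 0.404 + 0.1851i)/(2√2) = (0.1428 - 0.2513i)
|110⟩: (0.8958i - 0.404 + 0.1851i)/(2√2) = (-0.1428 + 0.3822i)
|111⟩: (-0.8958i - 0.404 - 0.1851i)/(2√2) = (-0.1428 - 0.3822i)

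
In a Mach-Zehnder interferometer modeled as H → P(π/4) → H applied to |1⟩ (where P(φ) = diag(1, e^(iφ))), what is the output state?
(0.1464 - (1/√8)i)|0⟩ + (0.8536 + (1/√8)i)|1⟩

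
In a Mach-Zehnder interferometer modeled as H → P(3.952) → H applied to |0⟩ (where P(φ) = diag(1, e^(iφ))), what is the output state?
(0.1554 - 0.3623i)|0⟩ + (0.8446 + 0.3623i)|1⟩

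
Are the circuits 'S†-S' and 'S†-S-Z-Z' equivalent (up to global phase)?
Yes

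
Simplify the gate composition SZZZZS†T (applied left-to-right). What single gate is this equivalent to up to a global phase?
T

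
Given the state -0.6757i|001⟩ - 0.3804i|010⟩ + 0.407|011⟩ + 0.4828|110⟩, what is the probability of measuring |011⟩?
0.1656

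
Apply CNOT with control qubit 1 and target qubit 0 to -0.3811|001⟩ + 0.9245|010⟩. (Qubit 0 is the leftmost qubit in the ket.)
-0.3811|001⟩ + 0.9245|110⟩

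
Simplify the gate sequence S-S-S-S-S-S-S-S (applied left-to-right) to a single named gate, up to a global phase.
I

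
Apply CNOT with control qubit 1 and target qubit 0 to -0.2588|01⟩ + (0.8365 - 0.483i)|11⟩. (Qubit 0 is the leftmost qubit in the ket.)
(0.8365 - 0.483i)|01⟩ - 0.2588|11⟩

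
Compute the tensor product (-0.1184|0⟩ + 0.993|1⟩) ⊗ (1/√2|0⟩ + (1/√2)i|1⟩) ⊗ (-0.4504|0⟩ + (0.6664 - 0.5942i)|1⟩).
0.03771|000⟩ + (-0.05579 + 0.04975i)|001⟩ + 0.03771i|010⟩ + (-0.04975 - 0.05579i)|011⟩ - 0.3163|100⟩ + (0.4679 - 0.4172i)|101⟩ - 0.3163i|110⟩ + (0.4172 + 0.4679i)|111⟩

amp(|b₁b₂…⟩) = product of the factor amplitudes for bits b₁, b₂, …; only kets whose every factor amplitude is nonzero survive.
|000⟩: (-0.1184)(1/√2)(-0.4504) = 0.03771
|001⟩: (-0.1184)(1/√2)(0.6664 - 0.5942i) = (-0.05579 + 0.04975i)
|010⟩: (-0.1184)((1/√2)i)(-0.4504) = 0.03771i
|011⟩: (-0.1184)((1/√2)i)(0.6664 - 0.5942i) = (-0.04975 - 0.05579i)
|100⟩: (0.993)(1/√2)(-0.4504) = -0.3163
|101⟩: (0.993)(1/√2)(0.6664 - 0.5942i) = (0.4679 - 0.4172i)
|110⟩: (0.993)((1/√2)i)(-0.4504) = -0.3163i
|111⟩: (0.993)((1/√2)i)(0.6664 - 0.5942i) = (0.4172 + 0.4679i)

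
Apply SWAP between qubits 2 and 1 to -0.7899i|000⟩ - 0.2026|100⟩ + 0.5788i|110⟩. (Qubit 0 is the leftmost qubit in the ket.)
-0.7899i|000⟩ - 0.2026|100⟩ + 0.5788i|101⟩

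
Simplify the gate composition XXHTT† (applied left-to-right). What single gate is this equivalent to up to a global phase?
H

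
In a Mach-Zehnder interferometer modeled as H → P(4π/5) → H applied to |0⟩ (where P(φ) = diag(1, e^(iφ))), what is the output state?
(0.09549 + 0.2939i)|0⟩ + (0.9045 - 0.2939i)|1⟩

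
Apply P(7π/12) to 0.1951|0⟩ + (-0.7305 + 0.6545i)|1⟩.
0.1951|0⟩ + (-0.4431 - 0.875i)|1⟩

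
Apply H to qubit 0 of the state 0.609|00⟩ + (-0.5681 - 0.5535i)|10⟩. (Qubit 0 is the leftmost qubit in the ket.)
(0.02892 - 0.3914i)|00⟩ + (0.8323 + 0.3914i)|10⟩

H on qubit 0 mixes each pair of kets that differ only in qubit 0: amplitudes (a, b) of (|…0…⟩, |…1…⟩) become ((a + b)/√2, (a − b)/√2). Kets absent from the input have amplitude 0.
(|00⟩, |10⟩): (a, b) = (0.609, (-0.5681 - 0.5535i)) → ((0.02892 - 0.3914i), (0.8323 + 0.3914i))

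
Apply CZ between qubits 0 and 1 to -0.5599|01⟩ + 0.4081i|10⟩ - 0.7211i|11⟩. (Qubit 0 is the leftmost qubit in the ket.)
-0.5599|01⟩ + 0.4081i|10⟩ + 0.7211i|11⟩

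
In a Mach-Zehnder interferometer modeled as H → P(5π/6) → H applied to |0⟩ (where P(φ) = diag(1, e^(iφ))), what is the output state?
(0.06699 + 0.25i)|0⟩ + (0.933 - 0.25i)|1⟩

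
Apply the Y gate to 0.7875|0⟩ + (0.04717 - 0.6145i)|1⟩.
(-0.6145 - 0.04717i)|0⟩ + 0.7875i|1⟩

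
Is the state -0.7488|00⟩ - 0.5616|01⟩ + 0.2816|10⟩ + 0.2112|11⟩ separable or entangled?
Separable

Writing the state as a|00⟩ + b|01⟩ + c|10⟩ + d|11⟩, it is a product state iff ad − bc = 0.
Here (a, b, c, d) = (-0.7488, -0.5616, 0.2816, 0.2112): ad − bc = (-0.7488)(0.2112) − (-0.5616)(0.2816) = 0, so the state is separable.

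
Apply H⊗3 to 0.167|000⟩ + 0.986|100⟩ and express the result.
0.4076|000⟩ + 0.4076|001⟩ + 0.4076|010⟩ + 0.4076|011⟩ - 0.2896|100⟩ - 0.2896|101⟩ - 0.2896|110⟩ - 0.2896|111⟩

H⊗3 gives amp(|y⟩) = (1/2√2) Σ_x (−1)^(x·y) amp(|x⟩), where x·y is the number of positions in which both x and y have a 1.
|000⟩: (0.167 + 0.986)/(2√2) = 0.4076
|001⟩: (0.167 + 0.986)/(2√2) = 0.4076
|010⟩: (0.167 + 0.986)/(2√2) = 0.4076
|011⟩: (0.167 + 0.986)/(2√2) = 0.4076
|100⟩: (0.167 - 0.986)/(2√2) = -0.2896
|101⟩: (0.167 - 0.986)/(2√2) = -0.2896
|110⟩: (0.167 - 0.986)/(2√2) = -0.2896
|111⟩: (0.167 - 0.986)/(2√2) = -0.2896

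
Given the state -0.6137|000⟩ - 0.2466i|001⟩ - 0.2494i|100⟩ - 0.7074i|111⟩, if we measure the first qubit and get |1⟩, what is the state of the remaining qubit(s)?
-0.3325i|00⟩ - 0.9431i|11⟩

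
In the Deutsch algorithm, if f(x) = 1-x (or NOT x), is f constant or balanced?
Balanced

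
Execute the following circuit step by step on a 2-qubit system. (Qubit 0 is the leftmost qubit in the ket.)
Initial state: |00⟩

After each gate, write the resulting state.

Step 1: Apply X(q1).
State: |01⟩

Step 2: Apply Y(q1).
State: -i|00⟩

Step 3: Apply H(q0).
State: -(1/√2)i|00⟩ - (1/√2)i|10⟩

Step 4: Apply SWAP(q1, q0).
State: -(1/√2)i|00⟩ - (1/√2)i|01⟩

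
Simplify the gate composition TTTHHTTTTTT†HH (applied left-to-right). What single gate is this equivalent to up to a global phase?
T†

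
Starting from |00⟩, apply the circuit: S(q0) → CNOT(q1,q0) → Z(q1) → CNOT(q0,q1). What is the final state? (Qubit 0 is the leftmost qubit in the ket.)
|00⟩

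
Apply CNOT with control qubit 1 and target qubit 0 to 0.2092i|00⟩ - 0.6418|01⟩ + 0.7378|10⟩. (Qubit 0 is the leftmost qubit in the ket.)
0.2092i|00⟩ + 0.7378|10⟩ - 0.6418|11⟩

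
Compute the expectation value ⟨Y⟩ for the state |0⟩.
0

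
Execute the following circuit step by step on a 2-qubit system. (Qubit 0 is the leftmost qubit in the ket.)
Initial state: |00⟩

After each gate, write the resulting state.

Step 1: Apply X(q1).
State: |01⟩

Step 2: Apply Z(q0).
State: |01⟩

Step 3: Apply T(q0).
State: |01⟩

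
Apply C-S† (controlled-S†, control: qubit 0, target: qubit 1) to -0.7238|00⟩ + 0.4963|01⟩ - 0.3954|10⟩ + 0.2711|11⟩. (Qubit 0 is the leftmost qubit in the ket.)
-0.7238|00⟩ + 0.4963|01⟩ - 0.3954|10⟩ - 0.2711i|11⟩

C-S† leaves the control-|0⟩ kets |00⟩, |01⟩ unchanged and applies S† to qubit 1 on the control-|1⟩ pair (|10⟩, |11⟩).
S† = [[1, 0], [0, -i]].
With a = amp(|10⟩) = -0.3954 and b = amp(|11⟩) = 0.2711:
new amp(|10⟩) = (1)·a = -0.3954
new amp(|11⟩) = (-i)·b = -0.2711i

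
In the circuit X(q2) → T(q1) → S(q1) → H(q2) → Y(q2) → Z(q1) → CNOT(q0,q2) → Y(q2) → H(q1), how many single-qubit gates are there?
8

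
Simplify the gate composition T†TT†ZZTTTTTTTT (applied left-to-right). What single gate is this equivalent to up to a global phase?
T†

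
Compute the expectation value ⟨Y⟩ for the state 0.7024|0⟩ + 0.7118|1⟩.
0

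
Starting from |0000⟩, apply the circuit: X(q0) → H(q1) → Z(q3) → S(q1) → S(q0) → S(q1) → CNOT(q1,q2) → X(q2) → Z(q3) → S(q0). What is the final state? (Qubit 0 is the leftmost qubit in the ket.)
-1/√2|1010⟩ + 1/√2|1100⟩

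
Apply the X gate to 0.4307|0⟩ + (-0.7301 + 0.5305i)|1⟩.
(-0.7301 + 0.5305i)|0⟩ + 0.4307|1⟩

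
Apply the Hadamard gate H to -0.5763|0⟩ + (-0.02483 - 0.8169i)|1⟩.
(-0.4251 - 0.5776i)|0⟩ + (-0.3899 + 0.5776i)|1⟩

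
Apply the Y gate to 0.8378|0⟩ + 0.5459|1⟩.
-0.5459i|0⟩ + 0.8378i|1⟩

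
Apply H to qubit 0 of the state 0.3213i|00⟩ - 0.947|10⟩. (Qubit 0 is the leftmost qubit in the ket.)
(-0.6696 + 0.2272i)|00⟩ + (0.6696 + 0.2272i)|10⟩

H on qubit 0 mixes each pair of kets that differ only in qubit 0: amplitudes (a, b) of (|…0…⟩, |…1…⟩) become ((a + b)/√2, (a − b)/√2). Kets absent from the input have amplitude 0.
(|00⟩, |10⟩): (a, b) = (0.3213i, -0.947) → ((-0.6696 + 0.2272i), (0.6696 + 0.2272i))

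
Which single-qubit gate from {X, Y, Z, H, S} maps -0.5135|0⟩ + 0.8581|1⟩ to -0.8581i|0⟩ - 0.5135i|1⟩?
Y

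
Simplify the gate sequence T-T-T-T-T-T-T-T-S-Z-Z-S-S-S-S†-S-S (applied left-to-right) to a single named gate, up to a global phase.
S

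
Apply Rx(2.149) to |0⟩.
0.4762|0⟩ - 0.8794i|1⟩

Rx(2.149) = [[cos(θ/2), −i·sin(θ/2)], [−i·sin(θ/2), cos(θ/2)]]; θ = 2.149, cos(θ/2) ≈ 0.476172, sin(θ/2) ≈ 0.879352.
With a = amp(|0⟩) = 1 and b = amp(|1⟩) = 0:
new amp(|0⟩) = (0.476172)·a + (-0.879352i)·b = 0.4762
new amp(|1⟩) = (-0.879352i)·a + (0.476172)·b = -0.8794i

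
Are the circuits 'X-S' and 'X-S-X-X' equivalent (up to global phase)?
Yes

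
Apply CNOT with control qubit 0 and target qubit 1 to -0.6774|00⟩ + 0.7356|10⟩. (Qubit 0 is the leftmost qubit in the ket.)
-0.6774|00⟩ + 0.7356|11⟩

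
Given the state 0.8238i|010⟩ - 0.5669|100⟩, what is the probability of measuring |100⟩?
0.3214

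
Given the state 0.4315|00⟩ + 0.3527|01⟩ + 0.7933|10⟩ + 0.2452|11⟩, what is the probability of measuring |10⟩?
0.6293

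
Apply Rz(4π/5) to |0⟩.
(0.309 - 0.9511i)|0⟩

Rz(4π/5) = [[e^(−iθ/2), 0], [0, e^(iθ/2)]] with e^(±iθ/2) = cos(θ/2) ± i·sin(θ/2); θ = 4π/5, cos(θ/2) ≈ 0.309017, sin(θ/2) ≈ 0.951057.
With a = amp(|0⟩) = 1 and b = amp(|1⟩) = 0:
new amp(|0⟩) = (0.309017 - 0.951057i)·a = (0.309 - 0.9511i)
new amp(|1⟩) = (0.309017 + 0.951057i)·b = 0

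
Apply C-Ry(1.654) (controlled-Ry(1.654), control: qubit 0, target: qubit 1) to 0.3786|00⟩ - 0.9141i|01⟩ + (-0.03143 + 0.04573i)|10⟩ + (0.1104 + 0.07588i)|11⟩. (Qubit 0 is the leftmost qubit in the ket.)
0.3786|00⟩ - 0.9141i|01⟩ + (-0.1025 - 0.02488i)|10⟩ + (0.05162 + 0.08503i)|11⟩

C-Ry(1.654) leaves the control-|0⟩ kets |00⟩, |01⟩ unchanged and applies Ry(1.654) to qubit 1 on the control-|1⟩ pair (|10⟩, |11⟩).
Ry(1.654) = [[cos(θ/2), −sin(θ/2)], [sin(θ/2), cos(θ/2)]]; θ = 1.654, cos(θ/2) ≈ 0.677087, sin(θ/2) ≈ 0.735903.
With a = amp(|10⟩) = (-0.03143 + 0.04573i) and b = amp(|11⟩) = (0.1104 + 0.07588i):
new amp(|10⟩) = (0.677087)·a + (-0.735903)·b = (-0.1025 - 0.02488i)
new amp(|11⟩) = (0.735903)·a + (0.677087)·b = (0.05162 + 0.08503i)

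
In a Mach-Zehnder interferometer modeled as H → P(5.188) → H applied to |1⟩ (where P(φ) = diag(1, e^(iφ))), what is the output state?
(0.2711 + 0.4445i)|0⟩ + (0.7289 - 0.4445i)|1⟩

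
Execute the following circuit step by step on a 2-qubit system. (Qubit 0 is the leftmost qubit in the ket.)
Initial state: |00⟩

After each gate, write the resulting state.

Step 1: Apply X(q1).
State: |01⟩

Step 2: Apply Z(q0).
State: |01⟩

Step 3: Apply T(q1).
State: (1/√2 + (1/√2)i)|01⟩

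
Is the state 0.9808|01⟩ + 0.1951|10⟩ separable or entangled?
Entangled

Writing the state as a|00⟩ + b|01⟩ + c|10⟩ + d|11⟩, it is a product state iff ad − bc = 0.
Here (a, b, c, d) = (0, 0.9808, 0.1951, 0): ad − bc = (0)(0) − (0.9808)(0.1951) = -0.1914 ≠ 0, so the state is entangled.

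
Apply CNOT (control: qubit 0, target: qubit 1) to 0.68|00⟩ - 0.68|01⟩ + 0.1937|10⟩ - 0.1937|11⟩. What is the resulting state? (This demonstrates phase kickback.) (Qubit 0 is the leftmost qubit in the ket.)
0.68|00⟩ - 0.68|01⟩ - 0.1937|10⟩ + 0.1937|11⟩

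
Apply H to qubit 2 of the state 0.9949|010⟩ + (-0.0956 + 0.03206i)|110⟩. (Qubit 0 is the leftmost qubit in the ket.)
0.7035|010⟩ + 0.7035|011⟩ + (-0.0676 + 0.02267i)|110⟩ + (-0.0676 + 0.02267i)|111⟩

H on qubit 2 mixes each pair of kets that differ only in qubit 2: amplitudes (a, b) of (|…0…⟩, |…1…⟩) become ((a + b)/√2, (a − b)/√2). Kets absent from the input have amplitude 0.
(|010⟩, |011⟩): (a, b) = (0.9949, 0) → (0.7035, 0.7035)
(|110⟩, |111⟩): (a, b) = ((-0.0956 + 0.03206i), 0) → ((-0.0676 + 0.02267i), (-0.0676 + 0.02267i))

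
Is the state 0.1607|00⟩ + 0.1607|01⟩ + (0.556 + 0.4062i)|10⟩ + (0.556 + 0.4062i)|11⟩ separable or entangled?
Separable

Writing the state as a|00⟩ + b|01⟩ + c|10⟩ + d|11⟩, it is a product state iff ad − bc = 0.
Here (a, b, c, d) = (0.1607, 0.1607, (0.556 + 0.4062i), (0.556 + 0.4062i)): ad − bc = (0.1607)(0.556 + 0.4062i) − (0.1607)(0.556 + 0.4062i) = 0, so the state is separable.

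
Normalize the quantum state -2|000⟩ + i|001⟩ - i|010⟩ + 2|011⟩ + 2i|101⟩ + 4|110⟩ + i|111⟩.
-0.3592|000⟩ + 0.1796i|001⟩ - 0.1796i|010⟩ + 0.3592|011⟩ + 0.3592i|101⟩ + 0.7184|110⟩ + 0.1796i|111⟩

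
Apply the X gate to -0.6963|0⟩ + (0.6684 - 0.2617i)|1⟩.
(0.6684 - 0.2617i)|0⟩ - 0.6963|1⟩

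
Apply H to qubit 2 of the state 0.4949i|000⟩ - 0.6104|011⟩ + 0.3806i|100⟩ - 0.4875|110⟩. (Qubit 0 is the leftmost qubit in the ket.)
0.3499i|000⟩ + 0.3499i|001⟩ - 0.4316|010⟩ + 0.4316|011⟩ + 0.2691i|100⟩ + 0.2691i|101⟩ - 0.3447|110⟩ - 0.3447|111⟩

H on qubit 2 mixes each pair of kets that differ only in qubit 2: amplitudes (a, b) of (|…0…⟩, |…1…⟩) become ((a + b)/√2, (a − b)/√2). Kets absent from the input have amplitude 0.
(|000⟩, |001⟩): (a, b) = (0.4949i, 0) → (0.3499i, 0.3499i)
(|010⟩, |011⟩): (a, b) = (0, -0.6104) → (-0.4316, 0.4316)
(|100⟩, |101⟩): (a, b) = (0.3806i, 0) → (0.2691i, 0.2691i)
(|110⟩, |111⟩): (a, b) = (-0.4875, 0) → (-0.3447, -0.3447)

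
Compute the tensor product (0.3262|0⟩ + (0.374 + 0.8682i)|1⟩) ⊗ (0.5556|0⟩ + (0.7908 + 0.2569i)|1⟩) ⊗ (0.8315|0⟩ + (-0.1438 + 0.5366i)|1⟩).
0.1507|000⟩ + (-0.02606 + 0.09725i)|001⟩ + (0.2145 + 0.06968i)|010⟩ + (-0.08206 + 0.1264i)|011⟩ + (0.1728 + 0.4011i)|100⟩ + (-0.2887 + 0.04214i)|101⟩ + (0.06047 + 0.6508i)|110⟩ + (-0.4304 - 0.07352i)|111⟩

amp(|b₁b₂…⟩) = product of the factor amplitudes for bits b₁, b₂, …; only kets whose every factor amplitude is nonzero survive.
|000⟩: (0.3262)(0.5556)(0.8315) = 0.1507
|001⟩: (0.3262)(0.5556)(-0.1438 + 0.5366i) = (-0.02606 + 0.09725i)
|010⟩: (0.3262)(0.7908 + 0.2569i)(0.8315) = (0.2145 + 0.06968i)
|011⟩: (0.3262)(0.7908 + 0.2569i)(-0.1438 + 0.5366i) = (-0.08206 + 0.1264i)
|100⟩: (0.374 + 0.8682i)(0.5556)(0.8315) = (0.1728 + 0.4011i)
|101⟩: (0.374 + 0.8682i)(0.5556)(-0.1438 + 0.5366i) = (-0.2887 + 0.04214i)
|110⟩: (0.374 + 0.8682i)(0.7908 + 0.2569i)(0.8315) = (0.06047 + 0.6508i)
|111⟩: (0.374 + 0.8682i)(0.7908 + 0.2569i)(-0.1438 + 0.5366i) = (-0.4304 - 0.07352i)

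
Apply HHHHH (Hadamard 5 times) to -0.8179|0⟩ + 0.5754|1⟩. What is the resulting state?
-0.1715|0⟩ - 0.9852|1⟩

H² = I, so H^5 = H: a single Hadamard. With (a, b) = (-0.8179, 0.5754), H gives ((a + b)/√2, (a − b)/√2) = (-0.1715, -0.9852).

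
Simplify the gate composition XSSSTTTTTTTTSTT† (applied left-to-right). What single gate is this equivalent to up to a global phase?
X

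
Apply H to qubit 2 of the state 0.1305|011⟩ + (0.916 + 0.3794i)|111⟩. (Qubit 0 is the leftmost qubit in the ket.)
0.09228|010⟩ - 0.09228|011⟩ + (0.6477 + 0.2683i)|110⟩ + (-0.6477 - 0.2683i)|111⟩

H on qubit 2 mixes each pair of kets that differ only in qubit 2: amplitudes (a, b) of (|…0…⟩, |…1…⟩) become ((a + b)/√2, (a − b)/√2). Kets absent from the input have amplitude 0.
(|010⟩, |011⟩): (a, b) = (0, 0.1305) → (0.09228, -0.09228)
(|110⟩, |111⟩): (a, b) = (0, (0.916 + 0.3794i)) → ((0.6477 + 0.2683i), (-0.6477 - 0.2683i))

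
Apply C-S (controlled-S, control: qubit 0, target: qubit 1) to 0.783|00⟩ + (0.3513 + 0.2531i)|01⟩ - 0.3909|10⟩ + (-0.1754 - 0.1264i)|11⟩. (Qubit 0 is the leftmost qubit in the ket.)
0.783|00⟩ + (0.3513 + 0.2531i)|01⟩ - 0.3909|10⟩ + (0.1264 - 0.1754i)|11⟩

C-S leaves the control-|0⟩ kets |00⟩, |01⟩ unchanged and applies S to qubit 1 on the control-|1⟩ pair (|10⟩, |11⟩).
S = [[1, 0], [0, i]].
With a = amp(|10⟩) = -0.3909 and b = amp(|11⟩) = (-0.1754 - 0.1264i):
new amp(|10⟩) = (1)·a = -0.3909
new amp(|11⟩) = (i)·b = (0.1264 - 0.1754i)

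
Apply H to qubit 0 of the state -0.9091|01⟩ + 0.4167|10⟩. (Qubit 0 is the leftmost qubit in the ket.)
0.2947|00⟩ - 0.6428|01⟩ - 0.2947|10⟩ - 0.6428|11⟩

H on qubit 0 mixes each pair of kets that differ only in qubit 0: amplitudes (a, b) of (|…0…⟩, |…1…⟩) become ((a + b)/√2, (a − b)/√2). Kets absent from the input have amplitude 0.
(|00⟩, |10⟩): (a, b) = (0, 0.4167) → (0.2947, -0.2947)
(|01⟩, |11⟩): (a, b) = (-0.9091, 0) → (-0.6428, -0.6428)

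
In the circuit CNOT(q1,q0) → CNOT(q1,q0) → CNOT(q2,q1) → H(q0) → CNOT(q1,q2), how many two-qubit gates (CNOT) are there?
4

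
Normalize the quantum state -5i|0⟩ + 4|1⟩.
-0.7809i|0⟩ + 0.6247|1⟩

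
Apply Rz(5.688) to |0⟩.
(-0.956 - 0.2932i)|0⟩

Rz(5.688) = [[e^(−iθ/2), 0], [0, e^(iθ/2)]] with e^(±iθ/2) = cos(θ/2) ± i·sin(θ/2); θ = 5.688, cos(θ/2) ≈ -0.956045, sin(θ/2) ≈ 0.29322.
With a = amp(|0⟩) = 1 and b = amp(|1⟩) = 0:
new amp(|0⟩) = (-0.956045 - 0.29322i)·a = (-0.956 - 0.2932i)
new amp(|1⟩) = (-0.956045 + 0.29322i)·b = 0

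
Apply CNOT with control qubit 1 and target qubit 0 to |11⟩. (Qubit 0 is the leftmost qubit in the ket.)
|01⟩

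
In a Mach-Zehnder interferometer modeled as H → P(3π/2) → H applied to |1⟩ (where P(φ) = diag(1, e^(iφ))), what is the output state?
(1/2 + (1/2)i)|0⟩ + (1/2 - (1/2)i)|1⟩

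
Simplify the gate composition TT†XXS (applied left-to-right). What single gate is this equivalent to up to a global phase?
S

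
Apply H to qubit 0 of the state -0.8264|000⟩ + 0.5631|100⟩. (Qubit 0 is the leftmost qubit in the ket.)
-0.1862|000⟩ - 0.9825|100⟩

H on qubit 0 mixes each pair of kets that differ only in qubit 0: amplitudes (a, b) of (|…0…⟩, |…1…⟩) become ((a + b)/√2, (a − b)/√2). Kets absent from the input have amplitude 0.
(|000⟩, |100⟩): (a, b) = (-0.8264, 0.5631) → (-0.1862, -0.9825)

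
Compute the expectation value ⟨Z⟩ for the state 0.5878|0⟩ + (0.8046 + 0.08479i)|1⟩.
-0.3091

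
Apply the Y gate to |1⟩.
-i|0⟩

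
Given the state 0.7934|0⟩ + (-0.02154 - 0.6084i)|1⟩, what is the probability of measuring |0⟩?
0.6295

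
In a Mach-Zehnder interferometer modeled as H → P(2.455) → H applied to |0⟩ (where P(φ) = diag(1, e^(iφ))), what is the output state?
(0.1133 + 0.317i)|0⟩ + (0.8867 - 0.317i)|1⟩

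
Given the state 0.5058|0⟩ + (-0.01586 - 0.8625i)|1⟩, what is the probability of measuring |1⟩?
0.7442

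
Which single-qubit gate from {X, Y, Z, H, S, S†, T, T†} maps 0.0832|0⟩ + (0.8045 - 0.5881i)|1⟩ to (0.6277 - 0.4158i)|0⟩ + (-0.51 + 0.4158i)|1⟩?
H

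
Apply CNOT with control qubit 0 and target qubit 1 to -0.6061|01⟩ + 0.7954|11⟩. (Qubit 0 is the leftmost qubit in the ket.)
-0.6061|01⟩ + 0.7954|10⟩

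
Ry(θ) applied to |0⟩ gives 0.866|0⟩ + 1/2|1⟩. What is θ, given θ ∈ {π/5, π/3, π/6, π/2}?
π/3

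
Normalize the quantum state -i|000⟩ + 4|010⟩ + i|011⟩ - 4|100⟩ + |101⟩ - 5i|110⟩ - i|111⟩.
-0.128i|000⟩ + 0.5121|010⟩ + 0.128i|011⟩ - 0.5121|100⟩ + 0.128|101⟩ - 0.6402i|110⟩ - 0.128i|111⟩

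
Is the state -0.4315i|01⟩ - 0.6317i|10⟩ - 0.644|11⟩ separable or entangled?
Entangled

Writing the state as a|00⟩ + b|01⟩ + c|10⟩ + d|11⟩, it is a product state iff ad − bc = 0.
Here (a, b, c, d) = (0, -0.4315i, -0.6317i, -0.644): ad − bc = (0)(-0.644) − (-0.4315i)(-0.6317i) = 0.2726 ≠ 0, so the state is entangled.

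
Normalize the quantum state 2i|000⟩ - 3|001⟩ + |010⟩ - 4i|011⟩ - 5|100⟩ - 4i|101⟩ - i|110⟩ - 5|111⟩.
0.2031i|000⟩ - 0.3046|001⟩ + 0.1015|010⟩ - 0.4061i|011⟩ - 0.5077|100⟩ - 0.4061i|101⟩ - 0.1015i|110⟩ - 0.5077|111⟩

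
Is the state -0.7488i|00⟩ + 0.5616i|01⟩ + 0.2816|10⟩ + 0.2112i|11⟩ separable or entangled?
Entangled

Writing the state as a|00⟩ + b|01⟩ + c|10⟩ + d|11⟩, it is a product state iff ad − bc = 0.
Here (a, b, c, d) = (-0.7488i, 0.5616i, 0.2816, 0.2112i): ad − bc = (-0.7488i)(0.2112i) − (0.5616i)(0.2816) = (0.1581 - 0.1581i) ≠ 0, so the state is entangled.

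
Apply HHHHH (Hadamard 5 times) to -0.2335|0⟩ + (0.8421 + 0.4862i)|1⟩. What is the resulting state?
(0.4303 + 0.3438i)|0⟩ + (-0.7606 - 0.3438i)|1⟩

H² = I, so H^5 = H: a single Hadamard. With (a, b) = (-0.2335, (0.8421 + 0.4862i)), H gives ((a + b)/√2, (a − b)/√2) = ((0.4303 + 0.3438i), (-0.7606 - 0.3438i)).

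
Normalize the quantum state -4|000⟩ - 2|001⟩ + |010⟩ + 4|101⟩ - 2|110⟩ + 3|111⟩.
-0.5657|000⟩ - 0.2828|001⟩ + 0.1414|010⟩ + 0.5657|101⟩ - 0.2828|110⟩ + 0.4243|111⟩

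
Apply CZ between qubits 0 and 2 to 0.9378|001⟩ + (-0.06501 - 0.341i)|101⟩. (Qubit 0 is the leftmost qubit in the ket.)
0.9378|001⟩ + (0.06501 + 0.341i)|101⟩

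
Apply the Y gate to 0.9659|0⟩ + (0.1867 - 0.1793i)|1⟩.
(-0.1793 - 0.1867i)|0⟩ + 0.9659i|1⟩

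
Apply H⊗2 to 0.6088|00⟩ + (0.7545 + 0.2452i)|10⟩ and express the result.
(0.6817 + 0.1226i)|00⟩ + (0.6817 + 0.1226i)|01⟩ + (-0.07285 - 0.1226i)|10⟩ + (-0.07285 - 0.1226i)|11⟩

H⊗2 gives amp(|y⟩) = (1/2) Σ_x (−1)^(x·y) amp(|x⟩), where x·y is the number of positions in which both x and y have a 1.
|00⟩: (0.6088 + (0.7545 + 0.2452i))/2 = (0.6817 + 0.1226i)
|01⟩: (0.6088 + (0.7545 + 0.2452i))/2 = (0.6817 + 0.1226i)
|10⟩: (0.6088 - (0.7545 + 0.2452i))/2 = (-0.07285 - 0.1226i)
|11⟩: (0.6088 - (0.7545 + 0.2452i))/2 = (-0.07285 - 0.1226i)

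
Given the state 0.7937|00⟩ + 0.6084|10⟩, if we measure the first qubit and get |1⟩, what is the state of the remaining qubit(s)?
|0⟩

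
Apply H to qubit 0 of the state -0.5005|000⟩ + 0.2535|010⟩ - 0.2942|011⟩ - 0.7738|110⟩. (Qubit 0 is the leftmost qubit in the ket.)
-0.3539|000⟩ - 0.3679|010⟩ - 0.208|011⟩ - 0.3539|100⟩ + 0.7264|110⟩ - 0.208|111⟩

H on qubit 0 mixes each pair of kets that differ only in qubit 0: amplitudes (a, b) of (|…0…⟩, |…1…⟩) become ((a + b)/√2, (a − b)/√2). Kets absent from the input have amplitude 0.
(|000⟩, |100⟩): (a, b) = (-0.5005, 0) → (-0.3539, -0.3539)
(|010⟩, |110⟩): (a, b) = (0.2535, -0.7738) → (-0.3679, 0.7264)
(|011⟩, |111⟩): (a, b) = (-0.2942, 0) → (-0.208, -0.208)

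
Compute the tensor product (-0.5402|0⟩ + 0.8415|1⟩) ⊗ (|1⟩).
-0.5402|01⟩ + 0.8415|11⟩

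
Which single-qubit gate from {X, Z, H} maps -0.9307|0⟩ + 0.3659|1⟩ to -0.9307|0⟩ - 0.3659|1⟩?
Z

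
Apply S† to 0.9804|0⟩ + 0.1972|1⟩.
0.9804|0⟩ - 0.1972i|1⟩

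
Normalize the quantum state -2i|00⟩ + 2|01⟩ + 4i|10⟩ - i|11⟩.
-0.4i|00⟩ + 0.4|01⟩ + 0.8i|10⟩ - 0.2i|11⟩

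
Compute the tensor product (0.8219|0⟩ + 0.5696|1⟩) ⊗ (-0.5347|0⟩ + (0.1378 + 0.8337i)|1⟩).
-0.4395|00⟩ + (0.1133 + 0.6852i)|01⟩ - 0.3046|10⟩ + (0.07849 + 0.4749i)|11⟩

amp(|b₁b₂…⟩) = product of the factor amplitudes for bits b₁, b₂, …; only kets whose every factor amplitude is nonzero survive.
|00⟩: (0.8219)(-0.5347) = -0.4395
|01⟩: (0.8219)(0.1378 + 0.8337i) = (0.1133 + 0.6852i)
|10⟩: (0.5696)(-0.5347) = -0.3046
|11⟩: (0.5696)(0.1378 + 0.8337i) = (0.07849 + 0.4749i)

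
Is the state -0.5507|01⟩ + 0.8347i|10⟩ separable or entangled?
Entangled

Writing the state as a|00⟩ + b|01⟩ + c|10⟩ + d|11⟩, it is a product state iff ad − bc = 0.
Here (a, b, c, d) = (0, -0.5507, 0.8347i, 0): ad − bc = (0)(0) − (-0.5507)(0.8347i) = 0.4597i ≠ 0, so the state is entangled.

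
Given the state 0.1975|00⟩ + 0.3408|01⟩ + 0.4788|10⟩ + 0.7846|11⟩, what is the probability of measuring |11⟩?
0.6156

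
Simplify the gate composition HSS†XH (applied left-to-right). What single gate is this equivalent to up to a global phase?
Z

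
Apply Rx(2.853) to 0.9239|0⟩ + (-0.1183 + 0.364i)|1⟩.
(0.4931 + 0.1171i)|0⟩ + (-0.01701 - 0.862i)|1⟩

Rx(2.853) = [[cos(θ/2), −i·sin(θ/2)], [−i·sin(θ/2), cos(θ/2)]]; θ = 2.853, cos(θ/2) ≈ 0.143796, sin(θ/2) ≈ 0.989607.
With a = amp(|0⟩) = 0.9239 and b = amp(|1⟩) = (-0.1183 + 0.364i):
new amp(|0⟩) = (0.143796)·a + (-0.989607i)·b = (0.4931 + 0.1171i)
new amp(|1⟩) = (-0.989607i)·a + (0.143796)·b = (-0.01701 - 0.862i)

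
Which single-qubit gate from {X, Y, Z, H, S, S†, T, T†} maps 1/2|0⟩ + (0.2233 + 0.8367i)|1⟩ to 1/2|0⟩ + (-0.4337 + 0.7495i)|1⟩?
T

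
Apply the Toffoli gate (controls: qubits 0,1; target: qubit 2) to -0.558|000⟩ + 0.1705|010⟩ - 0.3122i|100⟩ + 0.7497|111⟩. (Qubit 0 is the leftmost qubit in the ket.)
-0.558|000⟩ + 0.1705|010⟩ - 0.3122i|100⟩ + 0.7497|110⟩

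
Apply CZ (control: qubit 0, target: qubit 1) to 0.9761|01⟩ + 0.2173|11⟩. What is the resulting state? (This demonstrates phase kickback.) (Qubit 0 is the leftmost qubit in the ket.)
0.9761|01⟩ - 0.2173|11⟩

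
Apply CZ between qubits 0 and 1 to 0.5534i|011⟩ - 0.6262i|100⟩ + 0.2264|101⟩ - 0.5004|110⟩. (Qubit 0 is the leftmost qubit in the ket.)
0.5534i|011⟩ - 0.6262i|100⟩ + 0.2264|101⟩ + 0.5004|110⟩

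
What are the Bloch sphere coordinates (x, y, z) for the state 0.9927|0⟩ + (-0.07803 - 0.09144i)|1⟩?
(-0.1549, -0.1815, 0.971)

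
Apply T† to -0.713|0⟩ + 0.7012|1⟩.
-0.713|0⟩ + (0.4958 - 0.4958i)|1⟩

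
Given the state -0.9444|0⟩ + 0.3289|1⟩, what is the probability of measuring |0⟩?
0.8919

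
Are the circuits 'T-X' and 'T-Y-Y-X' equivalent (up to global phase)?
Yes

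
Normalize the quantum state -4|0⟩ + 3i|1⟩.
-0.8|0⟩ + 0.6i|1⟩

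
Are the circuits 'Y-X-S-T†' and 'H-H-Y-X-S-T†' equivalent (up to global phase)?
Yes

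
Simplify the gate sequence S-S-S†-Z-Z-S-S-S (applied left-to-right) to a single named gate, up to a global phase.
I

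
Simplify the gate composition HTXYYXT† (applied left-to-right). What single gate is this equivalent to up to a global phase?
H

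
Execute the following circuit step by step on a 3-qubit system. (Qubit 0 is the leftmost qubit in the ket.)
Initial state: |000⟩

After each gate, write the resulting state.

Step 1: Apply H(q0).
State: 1/√2|000⟩ + 1/√2|100⟩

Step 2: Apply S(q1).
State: 1/√2|000⟩ + 1/√2|100⟩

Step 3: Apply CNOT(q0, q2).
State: 1/√2|000⟩ + 1/√2|101⟩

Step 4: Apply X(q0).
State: 1/√2|001⟩ + 1/√2|100⟩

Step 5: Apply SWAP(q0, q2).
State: 1/√2|001⟩ + 1/√2|100⟩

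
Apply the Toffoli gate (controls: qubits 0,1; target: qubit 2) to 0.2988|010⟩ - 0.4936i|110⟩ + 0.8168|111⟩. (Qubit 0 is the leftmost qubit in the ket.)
0.2988|010⟩ + 0.8168|110⟩ - 0.4936i|111⟩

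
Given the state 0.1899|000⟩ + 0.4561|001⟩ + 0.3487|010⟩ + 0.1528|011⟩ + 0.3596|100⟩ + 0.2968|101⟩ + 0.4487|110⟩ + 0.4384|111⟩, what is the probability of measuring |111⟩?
0.1922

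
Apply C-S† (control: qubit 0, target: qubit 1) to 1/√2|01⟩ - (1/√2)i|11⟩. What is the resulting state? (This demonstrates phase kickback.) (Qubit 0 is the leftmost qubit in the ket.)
1/√2|01⟩ - 1/√2|11⟩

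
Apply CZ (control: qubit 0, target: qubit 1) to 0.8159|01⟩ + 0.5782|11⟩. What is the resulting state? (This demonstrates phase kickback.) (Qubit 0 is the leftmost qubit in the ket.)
0.8159|01⟩ - 0.5782|11⟩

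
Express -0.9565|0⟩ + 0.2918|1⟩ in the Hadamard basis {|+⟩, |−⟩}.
-0.47|+⟩ - 0.8827|−⟩

With |ψ⟩ = α|0⟩ + β|1⟩, the Hadamard-basis coefficients are ⟨+|ψ⟩ = (α + β)/√2 and ⟨−|ψ⟩ = (α − β)/√2.
Here α = -0.9565, β = 0.2918: (α + β)/√2 = -0.47, (α − β)/√2 = -0.8827.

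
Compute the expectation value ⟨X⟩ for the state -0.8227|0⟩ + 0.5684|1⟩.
-0.9352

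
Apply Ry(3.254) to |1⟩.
-0.9984|0⟩ - 0.05617|1⟩

Ry(3.254) = [[cos(θ/2), −sin(θ/2)], [sin(θ/2), cos(θ/2)]]; θ = 3.254, cos(θ/2) ≈ -0.0561741, sin(θ/2) ≈ 0.998421.
With a = amp(|0⟩) = 0 and b = amp(|1⟩) = 1:
new amp(|0⟩) = (-0.0561741)·a + (-0.998421)·b = -0.9984
new amp(|1⟩) = (0.998421)·a + (-0.0561741)·b = -0.05617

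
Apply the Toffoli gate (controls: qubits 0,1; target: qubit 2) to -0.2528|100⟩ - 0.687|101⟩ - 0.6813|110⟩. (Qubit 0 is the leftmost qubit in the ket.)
-0.2528|100⟩ - 0.687|101⟩ - 0.6813|111⟩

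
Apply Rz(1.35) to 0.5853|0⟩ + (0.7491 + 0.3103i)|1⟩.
(0.4569 - 0.3658i)|0⟩ + (0.3909 + 0.7104i)|1⟩

Rz(1.35) = [[e^(−iθ/2), 0], [0, e^(iθ/2)]] with e^(±iθ/2) = cos(θ/2) ± i·sin(θ/2); θ = 1.35, cos(θ/2) ≈ 0.780707, sin(θ/2) ≈ 0.624897.
With a = amp(|0⟩) = 0.5853 and b = amp(|1⟩) = (0.7491 + 0.3103i):
new amp(|0⟩) = (0.780707 - 0.624897i)·a = (0.4569 - 0.3658i)
new amp(|1⟩) = (0.780707 + 0.624897i)·b = (0.3909 + 0.7104i)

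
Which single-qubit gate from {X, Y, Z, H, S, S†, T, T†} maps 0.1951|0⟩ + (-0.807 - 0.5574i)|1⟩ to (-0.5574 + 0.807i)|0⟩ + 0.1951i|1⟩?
Y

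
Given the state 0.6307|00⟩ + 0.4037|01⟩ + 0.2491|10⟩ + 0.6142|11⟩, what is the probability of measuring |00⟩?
0.3978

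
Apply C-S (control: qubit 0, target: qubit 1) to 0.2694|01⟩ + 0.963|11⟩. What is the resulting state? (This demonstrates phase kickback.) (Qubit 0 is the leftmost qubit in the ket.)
0.2694|01⟩ + 0.963i|11⟩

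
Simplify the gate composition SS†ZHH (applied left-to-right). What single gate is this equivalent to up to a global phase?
Z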